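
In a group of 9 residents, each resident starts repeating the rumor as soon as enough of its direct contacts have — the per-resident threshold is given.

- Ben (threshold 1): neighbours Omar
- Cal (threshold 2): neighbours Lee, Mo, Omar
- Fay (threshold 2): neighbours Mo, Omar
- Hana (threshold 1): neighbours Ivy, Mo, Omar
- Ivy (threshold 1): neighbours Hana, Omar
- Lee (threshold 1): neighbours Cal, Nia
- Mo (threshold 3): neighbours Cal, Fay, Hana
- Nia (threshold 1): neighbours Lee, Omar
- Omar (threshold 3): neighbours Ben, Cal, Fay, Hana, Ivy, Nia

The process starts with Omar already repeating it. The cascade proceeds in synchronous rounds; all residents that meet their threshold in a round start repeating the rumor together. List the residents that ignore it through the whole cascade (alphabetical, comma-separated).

Fay, Mo

Round 1 — Omar starts repeating the rumor (initial).
Round 2 — checking thresholds:
  Ben: 1 of 1 neighbours ≥ 1, starts repeating the rumor.
  Cal: 1 of 3 neighbours < 2, holds.
  Fay: 1 of 2 neighbours < 2, holds.
  Hana: 1 of 3 neighbours ≥ 1, starts repeating the rumor.
  Ivy: 1 of 2 neighbours ≥ 1, starts repeating the rumor.
  Nia: 1 of 2 neighbours ≥ 1, starts repeating the rumor.
Round 3 — checking thresholds:
  Cal: 1 of 3 neighbours < 2, holds.
  Fay: 1 of 2 neighbours < 2, holds.
  Lee: 1 of 2 neighbours ≥ 1, starts repeating the rumor.
  Mo: 1 of 3 neighbours < 3, holds.
Round 4 — checking thresholds:
  Cal: 2 of 3 neighbours ≥ 2, starts repeating the rumor.
  Fay: 1 of 2 neighbours < 2, holds.
  Mo: 1 of 3 neighbours < 3, holds.
Round 5 — no new spreads; cascade stops.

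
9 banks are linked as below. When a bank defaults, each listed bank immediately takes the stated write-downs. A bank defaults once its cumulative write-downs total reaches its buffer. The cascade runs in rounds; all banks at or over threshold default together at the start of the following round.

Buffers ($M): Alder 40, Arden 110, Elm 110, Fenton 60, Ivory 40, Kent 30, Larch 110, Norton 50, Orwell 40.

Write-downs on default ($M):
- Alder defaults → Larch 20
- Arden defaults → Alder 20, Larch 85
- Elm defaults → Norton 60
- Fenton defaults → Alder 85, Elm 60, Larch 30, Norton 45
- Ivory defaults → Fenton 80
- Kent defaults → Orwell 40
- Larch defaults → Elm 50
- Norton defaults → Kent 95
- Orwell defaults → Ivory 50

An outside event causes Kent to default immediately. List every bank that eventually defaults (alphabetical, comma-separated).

Alder, Fenton, Ivory, Kent, Orwell

Round 1 — Kent defaults (initial).
  Orwell: +40 → 40 ≥ 40
Round 2 — Orwell defaults.
  Ivory: +50 → 50 ≥ 40
Round 3 — Ivory defaults.
  Fenton: +80 → 80 ≥ 60
Round 4 — Fenton defaults.
  Alder: +85 → 85 ≥ 40
  Elm: +60 → 60 < 110
  Larch: +30 → 30 < 110
  Norton: +45 → 45 < 50
Round 5 — Alder defaults.
  Larch: +20 → 50 < 110
No further defaults.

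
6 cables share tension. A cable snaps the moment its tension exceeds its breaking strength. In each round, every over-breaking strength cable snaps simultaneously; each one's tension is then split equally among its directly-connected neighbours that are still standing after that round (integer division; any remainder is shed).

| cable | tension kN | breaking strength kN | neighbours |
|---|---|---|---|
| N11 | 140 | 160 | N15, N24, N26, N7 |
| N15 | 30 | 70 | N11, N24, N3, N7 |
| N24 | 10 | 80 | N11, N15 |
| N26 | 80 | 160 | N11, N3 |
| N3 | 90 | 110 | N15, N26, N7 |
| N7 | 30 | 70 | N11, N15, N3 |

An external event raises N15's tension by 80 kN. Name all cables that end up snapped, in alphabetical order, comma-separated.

N11, N15, N24, N26, N3, N7

Round 1 — N15 at 110 > 70. N15 snaps.
  N15 sheds 110 kN to N11, N24, N3, N7: 27 each (2 lost).
    N11: 140+27 = 167 > 160
    N24: 10+27 = 37 ≤ 80
    N3: 90+27 = 117 > 110
    N7: 30+27 = 57 ≤ 70
Round 2 — N11, N3 snap.
  N11 sheds 167 kN to N24, N26, N7: 55 each (2 lost).
    N24: 37+55 = 92 > 80
    N26: 80+55 = 135 ≤ 160
    N7: 57+55 = 112 > 70
  N3 sheds 117 kN to N26, N7: 58 each (1 lost).
    N26: 135+58 = 193 > 160
    N7: 112+58 = 170 > 70
Round 3 — N24, N26, N7 snap.
  N24 sheds 92 kN: no online neighbours, lost.
  N26 sheds 193 kN: no online neighbours, lost.
  N7 sheds 170 kN: no online neighbours, lost.
No further breaks.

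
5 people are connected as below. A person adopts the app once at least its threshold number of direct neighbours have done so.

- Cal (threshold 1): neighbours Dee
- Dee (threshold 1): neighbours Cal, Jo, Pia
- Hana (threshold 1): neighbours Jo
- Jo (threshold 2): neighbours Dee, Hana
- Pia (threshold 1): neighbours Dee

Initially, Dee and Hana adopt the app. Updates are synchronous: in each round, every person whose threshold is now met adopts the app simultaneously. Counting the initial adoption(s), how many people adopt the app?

5

Round 1 — Dee, Hana adopt the app (initial).
Round 2 — checking thresholds:
  Cal: 1 of 1 neighbours ≥ 1, adopts the app.
  Jo: 2 of 2 neighbours ≥ 2, adopts the app.
  Pia: 1 of 1 neighbours ≥ 1, adopts the app.
Round 3 — no new adoptions; cascade stops.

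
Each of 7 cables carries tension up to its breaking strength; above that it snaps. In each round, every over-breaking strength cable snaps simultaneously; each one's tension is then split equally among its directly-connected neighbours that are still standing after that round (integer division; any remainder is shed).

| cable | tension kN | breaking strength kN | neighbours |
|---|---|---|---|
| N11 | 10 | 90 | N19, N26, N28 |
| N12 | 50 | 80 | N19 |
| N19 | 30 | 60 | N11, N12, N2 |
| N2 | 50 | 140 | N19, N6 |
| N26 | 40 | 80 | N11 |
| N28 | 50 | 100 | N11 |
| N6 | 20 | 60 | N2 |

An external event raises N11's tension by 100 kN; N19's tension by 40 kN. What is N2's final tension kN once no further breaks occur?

Round 1 — N11 at 110 > 90; N19 at 70 > 60. N11, N19 snap.
  N11 sheds 110 kN to N26, N28: 55 each.
    N26: 40+55 = 95 > 80
    N28: 50+55 = 105 > 100
  N19 sheds 70 kN to N12, N2: 35 each.
    N12: 50+35 = 85 > 80
    N2: 50+35 = 85 ≤ 140
Round 2 — N12, N26, N28 snap.
  N12 sheds 85 kN: no online neighbours, lost.
  N26 sheds 95 kN: no online neighbours, lost.
  N28 sheds 105 kN: no online neighbours, lost.
No further breaks.

85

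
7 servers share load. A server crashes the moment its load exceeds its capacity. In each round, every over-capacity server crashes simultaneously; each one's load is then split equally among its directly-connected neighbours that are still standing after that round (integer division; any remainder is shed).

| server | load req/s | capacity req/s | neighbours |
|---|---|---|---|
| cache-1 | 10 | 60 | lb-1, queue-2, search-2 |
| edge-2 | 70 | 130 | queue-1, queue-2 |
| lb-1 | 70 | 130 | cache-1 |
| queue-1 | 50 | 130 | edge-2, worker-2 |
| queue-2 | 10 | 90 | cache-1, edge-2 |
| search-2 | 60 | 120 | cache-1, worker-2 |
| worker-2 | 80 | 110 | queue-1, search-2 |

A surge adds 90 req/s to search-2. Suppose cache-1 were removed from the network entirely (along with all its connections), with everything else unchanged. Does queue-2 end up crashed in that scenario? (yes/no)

yes

With cache-1 removed:
Round 1 — search-2 at 150 > 120. search-2 crashes.
  search-2 sheds 150 req/s to worker-2: 150 each.
    worker-2: 80+150 = 230 > 110
Round 2 — worker-2 crashes.
  worker-2 sheds 230 req/s to queue-1: 230 each.
    queue-1: 50+230 = 280 > 130
Round 3 — queue-1 crashes.
  queue-1 sheds 280 req/s to edge-2: 280 each.
    edge-2: 70+280 = 350 > 130
Round 4 — edge-2 crashes.
  edge-2 sheds 350 req/s to queue-2: 350 each.
    queue-2: 10+350 = 360 > 90
Round 5 — queue-2 crashes.
  queue-2 sheds 360 req/s: no online neighbours, lost.
No further crashes.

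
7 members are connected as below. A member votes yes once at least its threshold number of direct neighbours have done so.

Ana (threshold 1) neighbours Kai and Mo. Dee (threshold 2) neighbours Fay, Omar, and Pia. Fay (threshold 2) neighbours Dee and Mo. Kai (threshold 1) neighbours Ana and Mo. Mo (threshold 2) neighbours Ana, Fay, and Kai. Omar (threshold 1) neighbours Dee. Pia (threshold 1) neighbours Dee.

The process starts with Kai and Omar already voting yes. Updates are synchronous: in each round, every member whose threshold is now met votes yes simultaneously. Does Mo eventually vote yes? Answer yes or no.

Round 1 — Kai, Omar vote yes (initial).
Round 2 — checking thresholds:
  Ana: 1 of 2 neighbours ≥ 1, votes yes.
  Dee: 1 of 3 neighbours < 2, below threshold.
  Mo: 1 of 3 neighbours < 2, below threshold.
Round 3 — checking thresholds:
  Dee: 1 of 3 neighbours < 2, below threshold.
  Mo: 2 of 3 neighbours ≥ 2, votes yes.
Round 4 — no new yes votes; cascade stops.

yes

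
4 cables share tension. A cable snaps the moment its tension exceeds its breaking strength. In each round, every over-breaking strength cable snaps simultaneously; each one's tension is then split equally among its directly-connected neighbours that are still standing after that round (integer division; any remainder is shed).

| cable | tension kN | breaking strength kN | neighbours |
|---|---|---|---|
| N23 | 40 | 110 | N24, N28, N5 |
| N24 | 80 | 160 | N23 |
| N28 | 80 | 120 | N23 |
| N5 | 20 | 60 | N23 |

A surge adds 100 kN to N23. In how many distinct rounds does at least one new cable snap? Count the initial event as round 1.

Round 1 — N23 at 140 > 110. N23 snaps.
  N23 sheds 140 kN to N24, N28, N5: 46 each (2 lost).
    N24: 80+46 = 126 ≤ 160
    N28: 80+46 = 126 > 120
    N5: 20+46 = 66 > 60
Round 2 — N28, N5 snap.
  N28 sheds 126 kN: no online neighbours, lost.
  N5 sheds 66 kN: no online neighbours, lost.
No further breaks.

2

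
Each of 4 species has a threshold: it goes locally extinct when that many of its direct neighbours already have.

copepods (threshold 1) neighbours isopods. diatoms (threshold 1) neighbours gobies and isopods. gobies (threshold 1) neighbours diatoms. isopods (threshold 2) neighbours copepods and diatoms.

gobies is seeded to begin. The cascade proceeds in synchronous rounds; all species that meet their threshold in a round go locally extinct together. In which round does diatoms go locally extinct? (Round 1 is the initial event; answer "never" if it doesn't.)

Round 1 — gobies goes locally extinct (initial).
Round 2 — checking thresholds:
  diatoms: 1 of 2 neighbours ≥ 1, goes locally extinct.
Round 3 — no new extinctions; cascade stops.

2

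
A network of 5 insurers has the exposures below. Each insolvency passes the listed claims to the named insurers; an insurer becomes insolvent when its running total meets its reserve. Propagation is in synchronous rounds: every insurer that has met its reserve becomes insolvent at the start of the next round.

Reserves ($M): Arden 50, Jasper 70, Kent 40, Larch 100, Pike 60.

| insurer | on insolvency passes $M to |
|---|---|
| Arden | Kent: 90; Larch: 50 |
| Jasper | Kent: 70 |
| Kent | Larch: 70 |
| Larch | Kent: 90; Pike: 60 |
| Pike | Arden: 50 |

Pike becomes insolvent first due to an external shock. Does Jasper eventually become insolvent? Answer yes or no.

Round 1 — Pike becomes insolvent (initial).
  Arden: +50 → 50 ≥ 50
Round 2 — Arden becomes insolvent.
  Kent: +90 → 90 ≥ 40
  Larch: +50 → 50 < 100
Round 3 — Kent becomes insolvent.
  Larch: +70 → 120 ≥ 100
Round 4 — Larch becomes insolvent.
No further insolvencies.

no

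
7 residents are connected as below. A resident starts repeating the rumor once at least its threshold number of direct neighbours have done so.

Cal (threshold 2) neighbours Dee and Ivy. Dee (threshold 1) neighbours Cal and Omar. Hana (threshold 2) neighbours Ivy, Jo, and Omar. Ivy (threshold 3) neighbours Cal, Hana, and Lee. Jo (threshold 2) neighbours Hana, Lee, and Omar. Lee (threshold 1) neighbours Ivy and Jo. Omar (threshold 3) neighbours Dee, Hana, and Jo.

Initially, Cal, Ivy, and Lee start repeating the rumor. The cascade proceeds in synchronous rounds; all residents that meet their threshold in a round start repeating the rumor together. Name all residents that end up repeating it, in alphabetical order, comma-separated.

Round 1 — Cal, Ivy, Lee start repeating the rumor (initial).
Round 2 — checking thresholds:
  Dee: 1 of 2 neighbours ≥ 1, starts repeating the rumor.
  Hana: 1 of 3 neighbours < 2, below threshold.
  Jo: 1 of 3 neighbours < 2, below threshold.
Round 3 — no new spreads; cascade stops.

Cal, Dee, Ivy, Lee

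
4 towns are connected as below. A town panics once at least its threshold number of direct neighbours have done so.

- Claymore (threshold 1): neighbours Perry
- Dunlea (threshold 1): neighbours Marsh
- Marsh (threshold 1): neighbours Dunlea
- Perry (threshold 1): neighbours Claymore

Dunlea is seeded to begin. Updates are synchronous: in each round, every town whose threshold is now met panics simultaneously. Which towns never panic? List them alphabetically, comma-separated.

Claymore, Perry

Round 1 — Dunlea panics (initial).
Round 2 — checking thresholds:
  Marsh: 1 of 1 neighbours ≥ 1, panics.
Round 3 — no new panics; cascade stops.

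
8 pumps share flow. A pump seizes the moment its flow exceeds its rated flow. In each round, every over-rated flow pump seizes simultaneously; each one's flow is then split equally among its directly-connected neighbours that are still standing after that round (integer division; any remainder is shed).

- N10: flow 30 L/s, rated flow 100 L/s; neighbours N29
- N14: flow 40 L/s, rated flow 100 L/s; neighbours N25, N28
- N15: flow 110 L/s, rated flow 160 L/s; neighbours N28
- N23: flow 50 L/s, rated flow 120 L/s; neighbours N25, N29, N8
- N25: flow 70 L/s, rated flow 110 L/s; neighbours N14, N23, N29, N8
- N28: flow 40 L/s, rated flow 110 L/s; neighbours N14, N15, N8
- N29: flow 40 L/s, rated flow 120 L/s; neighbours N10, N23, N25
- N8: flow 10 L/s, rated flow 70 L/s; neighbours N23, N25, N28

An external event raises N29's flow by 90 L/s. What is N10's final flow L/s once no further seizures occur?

73

Round 1 — N29 at 130 > 120. N29 seizes.
  N29 sheds 130 L/s to N10, N23, N25: 43 each (1 lost).
    N10: 30+43 = 73 ≤ 100
    N23: 50+43 = 93 ≤ 120
    N25: 70+43 = 113 > 110
Round 2 — N25 seizes.
  N25 sheds 113 L/s to N14, N23, N8: 37 each (2 lost).
    N14: 40+37 = 77 ≤ 100
    N23: 93+37 = 130 > 120
    N8: 10+37 = 47 ≤ 70
Round 3 — N23 seizes.
  N23 sheds 130 L/s to N8: 130 each.
    N8: 47+130 = 177 > 70
Round 4 — N8 seizes.
  N8 sheds 177 L/s to N28: 177 each.
    N28: 40+177 = 217 > 110
Round 5 — N28 seizes.
  N28 sheds 217 L/s to N14, N15: 108 each (1 lost).
    N14: 77+108 = 185 > 100
    N15: 110+108 = 218 > 160
Round 6 — N14, N15 seize.
  N14 sheds 185 L/s: no online neighbours, lost.
  N15 sheds 218 L/s: no online neighbours, lost.
No further seizures.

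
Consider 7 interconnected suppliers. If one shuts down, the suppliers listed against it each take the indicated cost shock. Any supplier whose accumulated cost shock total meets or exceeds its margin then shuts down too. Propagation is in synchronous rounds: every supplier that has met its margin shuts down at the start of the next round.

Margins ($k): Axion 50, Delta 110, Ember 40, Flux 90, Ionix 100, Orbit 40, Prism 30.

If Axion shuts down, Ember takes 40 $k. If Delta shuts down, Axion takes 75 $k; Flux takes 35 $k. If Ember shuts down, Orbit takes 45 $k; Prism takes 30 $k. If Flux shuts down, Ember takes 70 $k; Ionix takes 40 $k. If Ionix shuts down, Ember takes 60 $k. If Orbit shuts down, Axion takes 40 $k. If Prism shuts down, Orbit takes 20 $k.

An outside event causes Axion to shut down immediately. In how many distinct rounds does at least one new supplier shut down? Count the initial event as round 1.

3

Round 1 — Axion shuts down (initial).
  Ember: +40 → 40 ≥ 40
Round 2 — Ember shuts down.
  Orbit: +45 → 45 ≥ 40
  Prism: +30 → 30 ≥ 30
Round 3 — Orbit, Prism shut down.
No further shutdowns.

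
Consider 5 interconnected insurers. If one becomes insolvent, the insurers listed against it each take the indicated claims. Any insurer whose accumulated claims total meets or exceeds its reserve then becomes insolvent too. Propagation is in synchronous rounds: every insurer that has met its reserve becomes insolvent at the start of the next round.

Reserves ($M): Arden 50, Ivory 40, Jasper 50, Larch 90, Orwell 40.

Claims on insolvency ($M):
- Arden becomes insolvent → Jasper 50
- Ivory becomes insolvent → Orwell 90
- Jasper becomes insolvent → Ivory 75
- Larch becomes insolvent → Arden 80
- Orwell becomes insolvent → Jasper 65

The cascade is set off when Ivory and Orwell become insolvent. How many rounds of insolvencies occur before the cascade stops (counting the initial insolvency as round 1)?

Round 1 — Ivory, Orwell become insolvent (initial).
  Jasper: +65 → 65 ≥ 50
Round 2 — Jasper becomes insolvent.
No further insolvencies.

2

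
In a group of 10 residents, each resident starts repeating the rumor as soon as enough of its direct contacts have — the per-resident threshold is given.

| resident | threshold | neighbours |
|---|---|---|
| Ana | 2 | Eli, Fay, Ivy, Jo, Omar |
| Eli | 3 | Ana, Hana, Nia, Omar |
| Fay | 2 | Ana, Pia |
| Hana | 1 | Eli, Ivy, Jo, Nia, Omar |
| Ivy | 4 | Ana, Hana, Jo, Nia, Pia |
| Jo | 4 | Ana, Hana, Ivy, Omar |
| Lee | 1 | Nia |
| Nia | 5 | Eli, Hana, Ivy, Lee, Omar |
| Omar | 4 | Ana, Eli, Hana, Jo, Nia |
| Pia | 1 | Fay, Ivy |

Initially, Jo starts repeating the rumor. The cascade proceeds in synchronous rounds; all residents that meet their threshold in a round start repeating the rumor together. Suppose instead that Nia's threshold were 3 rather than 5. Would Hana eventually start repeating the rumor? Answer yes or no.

With Nia's threshold at 3:
Round 1 — Jo starts repeating the rumor (initial).
Round 2 — checking thresholds:
  Ana: 1 of 5 neighbours < 2, below threshold.
  Hana: 1 of 5 neighbours ≥ 1, starts repeating the rumor.
  Ivy: 1 of 5 neighbours < 4, below threshold.
  Omar: 1 of 5 neighbours < 4, below threshold.
Round 3 — no new spreads; cascade stops.

yes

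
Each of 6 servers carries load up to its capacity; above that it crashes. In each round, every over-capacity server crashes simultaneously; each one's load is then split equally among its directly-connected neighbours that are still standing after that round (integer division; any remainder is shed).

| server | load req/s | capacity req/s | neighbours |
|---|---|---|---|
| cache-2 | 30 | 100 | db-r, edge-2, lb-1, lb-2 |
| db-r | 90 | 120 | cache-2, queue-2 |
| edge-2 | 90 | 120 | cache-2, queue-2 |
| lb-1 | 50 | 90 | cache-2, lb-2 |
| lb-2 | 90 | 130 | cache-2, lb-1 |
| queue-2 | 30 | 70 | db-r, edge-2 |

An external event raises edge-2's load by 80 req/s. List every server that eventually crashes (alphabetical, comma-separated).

cache-2, db-r, edge-2, queue-2

Round 1 — edge-2 at 170 > 120. edge-2 crashes.
  edge-2 sheds 170 req/s to cache-2, queue-2: 85 each.
    cache-2: 30+85 = 115 > 100
    queue-2: 30+85 = 115 > 70
Round 2 — cache-2, queue-2 crash.
  cache-2 sheds 115 req/s to db-r, lb-1, lb-2: 38 each (1 lost).
    db-r: 90+38 = 128 > 120
    lb-1: 50+38 = 88 ≤ 90
    lb-2: 90+38 = 128 ≤ 130
  queue-2 sheds 115 req/s to db-r: 115 each.
    db-r: 128+115 = 243 > 120
Round 3 — db-r crashes.
  db-r sheds 243 req/s: no online neighbours, lost.
No further crashes.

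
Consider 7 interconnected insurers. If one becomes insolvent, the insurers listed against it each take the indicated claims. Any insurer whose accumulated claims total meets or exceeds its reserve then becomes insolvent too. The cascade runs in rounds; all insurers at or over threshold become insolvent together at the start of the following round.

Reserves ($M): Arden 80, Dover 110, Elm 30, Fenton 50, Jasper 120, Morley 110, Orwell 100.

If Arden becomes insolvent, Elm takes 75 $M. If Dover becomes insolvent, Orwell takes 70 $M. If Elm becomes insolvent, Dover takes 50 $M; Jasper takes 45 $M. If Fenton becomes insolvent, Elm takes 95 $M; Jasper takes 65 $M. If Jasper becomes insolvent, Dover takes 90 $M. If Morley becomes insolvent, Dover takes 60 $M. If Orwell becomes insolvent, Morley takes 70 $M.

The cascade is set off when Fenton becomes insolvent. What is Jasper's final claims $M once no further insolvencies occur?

Round 1 — Fenton becomes insolvent (initial).
  Elm: +95 → 95 ≥ 30
  Jasper: +65 → 65 < 120
Round 2 — Elm becomes insolvent.
  Dover: +50 → 50 < 110
  Jasper: +45 → 110 < 120
No further insolvencies.

110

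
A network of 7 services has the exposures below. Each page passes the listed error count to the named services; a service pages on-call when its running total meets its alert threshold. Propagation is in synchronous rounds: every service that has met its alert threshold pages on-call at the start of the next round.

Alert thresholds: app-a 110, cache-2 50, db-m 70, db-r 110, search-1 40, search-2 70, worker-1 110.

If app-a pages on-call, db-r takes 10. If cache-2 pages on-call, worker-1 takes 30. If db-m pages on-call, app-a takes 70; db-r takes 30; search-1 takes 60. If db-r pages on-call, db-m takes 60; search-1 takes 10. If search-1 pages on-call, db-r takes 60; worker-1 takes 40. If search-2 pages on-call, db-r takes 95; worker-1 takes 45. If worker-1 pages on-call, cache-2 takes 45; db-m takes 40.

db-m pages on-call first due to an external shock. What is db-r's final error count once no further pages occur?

Round 1 — db-m pages on-call (initial).
  app-a: +70 → 70 < 110
  db-r: +30 → 30 < 110
  search-1: +60 → 60 ≥ 40
Round 2 — search-1 pages on-call.
  db-r: +60 → 90 < 110
  worker-1: +40 → 40 < 110
No further pages.

90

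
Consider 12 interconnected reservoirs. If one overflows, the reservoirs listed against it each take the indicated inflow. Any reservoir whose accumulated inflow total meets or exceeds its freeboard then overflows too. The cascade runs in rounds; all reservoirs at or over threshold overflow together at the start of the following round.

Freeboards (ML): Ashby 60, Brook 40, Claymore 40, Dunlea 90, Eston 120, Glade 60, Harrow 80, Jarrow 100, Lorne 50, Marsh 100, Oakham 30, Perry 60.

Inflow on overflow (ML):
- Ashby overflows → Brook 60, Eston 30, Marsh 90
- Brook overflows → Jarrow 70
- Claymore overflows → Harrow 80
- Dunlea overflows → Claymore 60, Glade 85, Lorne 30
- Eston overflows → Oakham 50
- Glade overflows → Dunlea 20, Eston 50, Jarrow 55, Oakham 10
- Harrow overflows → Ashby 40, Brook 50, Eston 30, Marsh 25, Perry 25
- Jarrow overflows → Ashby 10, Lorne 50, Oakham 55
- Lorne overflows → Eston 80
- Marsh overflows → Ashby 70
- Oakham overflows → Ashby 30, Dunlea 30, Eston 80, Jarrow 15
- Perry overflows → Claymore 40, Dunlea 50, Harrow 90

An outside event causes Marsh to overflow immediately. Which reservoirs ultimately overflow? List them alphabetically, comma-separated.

Ashby, Brook, Marsh

Round 1 — Marsh overflows (initial).
  Ashby: +70 → 70 ≥ 60
Round 2 — Ashby overflows.
  Brook: +60 → 60 ≥ 40
  Eston: +30 → 30 < 120
Round 3 — Brook overflows.
  Jarrow: +70 → 70 < 100
No further overflows.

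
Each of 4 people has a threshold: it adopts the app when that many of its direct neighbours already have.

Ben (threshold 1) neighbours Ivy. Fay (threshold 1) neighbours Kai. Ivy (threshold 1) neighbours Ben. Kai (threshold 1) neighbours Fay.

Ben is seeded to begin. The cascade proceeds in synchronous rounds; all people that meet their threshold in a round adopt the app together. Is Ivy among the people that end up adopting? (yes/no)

yes

Round 1 — Ben adopts the app (initial).
Round 2 — checking thresholds:
  Ivy: 1 of 1 neighbours ≥ 1, adopts the app.
Round 3 — no new adoptions; cascade stops.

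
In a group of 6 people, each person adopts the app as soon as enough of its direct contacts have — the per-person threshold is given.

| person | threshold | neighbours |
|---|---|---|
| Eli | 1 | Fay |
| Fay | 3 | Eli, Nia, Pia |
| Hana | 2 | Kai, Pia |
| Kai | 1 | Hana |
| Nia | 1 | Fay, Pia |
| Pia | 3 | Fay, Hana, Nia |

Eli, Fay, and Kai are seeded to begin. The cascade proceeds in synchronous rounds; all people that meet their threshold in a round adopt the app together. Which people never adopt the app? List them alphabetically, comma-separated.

Hana, Pia

Round 1 — Eli, Fay, Kai adopt the app (initial).
Round 2 — checking thresholds:
  Hana: 1 of 2 neighbours < 2, holds.
  Nia: 1 of 2 neighbours ≥ 1, adopts the app.
  Pia: 1 of 3 neighbours < 3, holds.
Round 3 — no new adoptions; cascade stops.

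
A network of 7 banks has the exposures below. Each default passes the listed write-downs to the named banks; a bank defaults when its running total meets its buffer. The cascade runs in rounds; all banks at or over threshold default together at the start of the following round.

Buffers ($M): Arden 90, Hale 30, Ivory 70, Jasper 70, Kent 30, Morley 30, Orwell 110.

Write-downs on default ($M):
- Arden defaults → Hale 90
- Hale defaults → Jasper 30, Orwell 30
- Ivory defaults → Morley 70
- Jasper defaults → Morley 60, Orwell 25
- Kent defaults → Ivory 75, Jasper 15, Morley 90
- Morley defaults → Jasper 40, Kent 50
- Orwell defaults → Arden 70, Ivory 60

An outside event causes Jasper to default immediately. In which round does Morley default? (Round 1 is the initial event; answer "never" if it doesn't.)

2

Round 1 — Jasper defaults (initial).
  Morley: +60 → 60 ≥ 30
  Orwell: +25 → 25 < 110
Round 2 — Morley defaults.
  Kent: +50 → 50 ≥ 30
Round 3 — Kent defaults.
  Ivory: +75 → 75 ≥ 70
Round 4 — Ivory defaults.
No further defaults.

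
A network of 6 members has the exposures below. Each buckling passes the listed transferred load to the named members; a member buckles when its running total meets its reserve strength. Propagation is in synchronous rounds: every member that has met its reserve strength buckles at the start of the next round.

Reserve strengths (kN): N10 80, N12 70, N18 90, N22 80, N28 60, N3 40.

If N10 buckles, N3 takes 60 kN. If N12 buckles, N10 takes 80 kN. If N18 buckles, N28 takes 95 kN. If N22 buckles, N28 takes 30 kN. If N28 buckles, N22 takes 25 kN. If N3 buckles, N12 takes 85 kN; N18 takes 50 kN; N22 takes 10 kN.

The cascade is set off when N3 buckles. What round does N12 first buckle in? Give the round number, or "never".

2

Round 1 — N3 buckles (initial).
  N12: +85 → 85 ≥ 70
  N18: +50 → 50 < 90
  N22: +10 → 10 < 80
Round 2 — N12 buckles.
  N10: +80 → 80 ≥ 80
Round 3 — N10 buckles.
No further bucklings.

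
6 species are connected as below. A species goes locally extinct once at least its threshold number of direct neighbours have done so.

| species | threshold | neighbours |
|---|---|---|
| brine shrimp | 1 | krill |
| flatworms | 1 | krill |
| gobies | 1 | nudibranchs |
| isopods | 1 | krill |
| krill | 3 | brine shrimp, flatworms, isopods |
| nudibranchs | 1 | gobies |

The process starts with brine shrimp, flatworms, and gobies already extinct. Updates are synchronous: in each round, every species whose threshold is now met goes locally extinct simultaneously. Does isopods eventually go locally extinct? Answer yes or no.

no

Round 1 — brine shrimp, flatworms, gobies go locally extinct (initial).
Round 2 — checking thresholds:
  krill: 2 of 3 neighbours < 3, holds.
  nudibranchs: 1 of 1 neighbours ≥ 1, goes locally extinct.
Round 3 — no new extinctions; cascade stops.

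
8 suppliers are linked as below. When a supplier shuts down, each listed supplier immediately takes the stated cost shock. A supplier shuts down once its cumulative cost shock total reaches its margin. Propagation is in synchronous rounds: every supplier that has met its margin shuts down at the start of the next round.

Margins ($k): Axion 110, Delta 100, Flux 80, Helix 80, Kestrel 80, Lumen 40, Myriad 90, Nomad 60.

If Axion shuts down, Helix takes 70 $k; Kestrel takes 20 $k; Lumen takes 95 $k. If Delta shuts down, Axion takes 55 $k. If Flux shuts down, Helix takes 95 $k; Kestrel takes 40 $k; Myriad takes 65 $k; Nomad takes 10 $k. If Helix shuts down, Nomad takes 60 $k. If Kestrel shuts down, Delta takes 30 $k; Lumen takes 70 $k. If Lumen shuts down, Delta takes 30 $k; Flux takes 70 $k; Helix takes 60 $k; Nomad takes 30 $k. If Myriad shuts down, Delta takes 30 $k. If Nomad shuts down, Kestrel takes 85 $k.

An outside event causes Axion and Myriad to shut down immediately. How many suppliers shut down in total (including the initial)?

6

Round 1 — Axion, Myriad shut down (initial).
  Delta: +30 → 30 < 100
  Helix: +70 → 70 < 80
  Kestrel: +20 → 20 < 80
  Lumen: +95 → 95 ≥ 40
Round 2 — Lumen shuts down.
  Delta: +30 → 60 < 100
  Flux: +70 → 70 < 80
  Helix: +60 → 130 ≥ 80
  Nomad: +30 → 30 < 60
Round 3 — Helix shuts down.
  Nomad: +60 → 90 ≥ 60
Round 4 — Nomad shuts down.
  Kestrel: +85 → 105 ≥ 80
Round 5 — Kestrel shuts down.
  Delta: +30 → 90 < 100
No further shutdowns.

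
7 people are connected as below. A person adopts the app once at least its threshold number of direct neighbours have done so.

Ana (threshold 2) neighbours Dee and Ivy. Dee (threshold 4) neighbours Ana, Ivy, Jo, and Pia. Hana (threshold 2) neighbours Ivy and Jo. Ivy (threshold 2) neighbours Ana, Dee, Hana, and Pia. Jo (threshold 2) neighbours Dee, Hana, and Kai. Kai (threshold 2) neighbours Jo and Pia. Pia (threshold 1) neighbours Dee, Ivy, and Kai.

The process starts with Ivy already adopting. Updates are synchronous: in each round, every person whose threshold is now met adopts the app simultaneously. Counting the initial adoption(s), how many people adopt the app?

Round 1 — Ivy adopts the app (initial).
Round 2 — checking thresholds:
  Ana: 1 of 2 neighbours < 2, below threshold.
  Dee: 1 of 4 neighbours < 4, below threshold.
  Hana: 1 of 2 neighbours < 2, below threshold.
  Pia: 1 of 3 neighbours ≥ 1, adopts the app.
Round 3 — no new adoptions; cascade stops.

2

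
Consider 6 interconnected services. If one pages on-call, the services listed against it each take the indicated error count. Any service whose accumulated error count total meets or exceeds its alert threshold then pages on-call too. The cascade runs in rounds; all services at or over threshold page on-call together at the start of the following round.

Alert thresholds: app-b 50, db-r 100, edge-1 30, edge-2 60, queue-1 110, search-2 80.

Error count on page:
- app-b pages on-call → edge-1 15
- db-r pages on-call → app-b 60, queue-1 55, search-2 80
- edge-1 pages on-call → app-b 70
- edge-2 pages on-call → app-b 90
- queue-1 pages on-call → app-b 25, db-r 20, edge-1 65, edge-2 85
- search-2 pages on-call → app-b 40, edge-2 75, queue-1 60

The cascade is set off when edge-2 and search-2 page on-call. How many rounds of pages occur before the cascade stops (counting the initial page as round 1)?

2

Round 1 — edge-2, search-2 page on-call (initial).
  app-b: +90+40 → 130 ≥ 50
  queue-1: +60 → 60 < 110
Round 2 — app-b pages on-call.
  edge-1: +15 → 15 < 30
No further pages.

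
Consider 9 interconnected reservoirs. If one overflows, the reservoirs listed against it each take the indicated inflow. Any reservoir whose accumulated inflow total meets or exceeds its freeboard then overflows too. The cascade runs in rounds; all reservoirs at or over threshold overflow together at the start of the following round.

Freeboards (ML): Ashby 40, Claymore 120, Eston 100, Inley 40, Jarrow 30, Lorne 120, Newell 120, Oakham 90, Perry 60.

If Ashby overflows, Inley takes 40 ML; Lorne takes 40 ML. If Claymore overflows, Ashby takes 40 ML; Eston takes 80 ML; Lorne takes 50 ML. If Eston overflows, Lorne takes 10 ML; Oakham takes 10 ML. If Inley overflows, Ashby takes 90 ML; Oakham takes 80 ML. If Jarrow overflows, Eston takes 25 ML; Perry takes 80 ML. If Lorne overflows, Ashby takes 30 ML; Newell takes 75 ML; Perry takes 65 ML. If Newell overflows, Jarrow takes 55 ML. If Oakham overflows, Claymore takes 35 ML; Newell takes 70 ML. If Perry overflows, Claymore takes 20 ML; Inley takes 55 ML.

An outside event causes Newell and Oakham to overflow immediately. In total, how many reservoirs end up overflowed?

6

Round 1 — Newell, Oakham overflow (initial).
  Claymore: +35 → 35 < 120
  Jarrow: +55 → 55 ≥ 30
Round 2 — Jarrow overflows.
  Eston: +25 → 25 < 100
  Perry: +80 → 80 ≥ 60
Round 3 — Perry overflows.
  Claymore: +20 → 55 < 120
  Inley: +55 → 55 ≥ 40
Round 4 — Inley overflows.
  Ashby: +90 → 90 ≥ 40
Round 5 — Ashby overflows.
  Lorne: +40 → 40 < 120
No further overflows.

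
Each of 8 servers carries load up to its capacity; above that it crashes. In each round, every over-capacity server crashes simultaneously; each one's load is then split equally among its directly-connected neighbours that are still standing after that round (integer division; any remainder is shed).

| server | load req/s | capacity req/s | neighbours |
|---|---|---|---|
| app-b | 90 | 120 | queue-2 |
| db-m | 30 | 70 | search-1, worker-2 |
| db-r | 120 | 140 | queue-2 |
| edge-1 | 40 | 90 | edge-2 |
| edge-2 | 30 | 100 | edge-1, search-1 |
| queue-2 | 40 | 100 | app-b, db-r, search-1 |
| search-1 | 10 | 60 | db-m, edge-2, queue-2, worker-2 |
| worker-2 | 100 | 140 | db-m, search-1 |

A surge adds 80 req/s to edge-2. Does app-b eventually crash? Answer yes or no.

no

Round 1 — edge-2 at 110 > 100. edge-2 crashes.
  edge-2 sheds 110 req/s to edge-1, search-1: 55 each.
    edge-1: 40+55 = 95 > 90
    search-1: 10+55 = 65 > 60
Round 2 — edge-1, search-1 crash.
  edge-1 sheds 95 req/s: no online neighbours, lost.
  search-1 sheds 65 req/s to db-m, queue-2, worker-2: 21 each (2 lost).
    db-m: 30+21 = 51 ≤ 70
    queue-2: 40+21 = 61 ≤ 100
    worker-2: 100+21 = 121 ≤ 140
No further crashes.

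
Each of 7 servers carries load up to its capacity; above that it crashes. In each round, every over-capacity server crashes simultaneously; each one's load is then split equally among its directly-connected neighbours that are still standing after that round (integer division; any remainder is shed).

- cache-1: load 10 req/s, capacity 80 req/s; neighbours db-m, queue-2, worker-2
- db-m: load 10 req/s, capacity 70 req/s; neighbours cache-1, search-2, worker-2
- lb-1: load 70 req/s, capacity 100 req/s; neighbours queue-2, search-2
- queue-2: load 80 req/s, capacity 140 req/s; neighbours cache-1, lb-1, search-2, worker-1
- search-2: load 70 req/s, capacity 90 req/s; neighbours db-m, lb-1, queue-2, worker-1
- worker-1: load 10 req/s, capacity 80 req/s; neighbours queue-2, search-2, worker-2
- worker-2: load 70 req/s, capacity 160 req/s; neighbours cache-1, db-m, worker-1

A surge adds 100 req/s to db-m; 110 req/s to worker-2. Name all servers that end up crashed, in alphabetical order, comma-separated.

cache-1, db-m, lb-1, queue-2, search-2, worker-1, worker-2

Round 1 — db-m at 110 > 70; worker-2 at 180 > 160. db-m, worker-2 crash.
  db-m sheds 110 req/s to cache-1, search-2: 55 each.
    cache-1: 10+55 = 65 ≤ 80
    search-2: 70+55 = 125 > 90
  worker-2 sheds 180 req/s to cache-1, worker-1: 90 each.
    cache-1: 65+90 = 155 > 80
    worker-1: 10+90 = 100 > 80
Round 2 — cache-1, search-2, worker-1 crash.
  cache-1 sheds 155 req/s to queue-2: 155 each.
    queue-2: 80+155 = 235 > 140
  search-2 sheds 125 req/s to lb-1, queue-2: 62 each (1 lost).
    lb-1: 70+62 = 132 > 100
    queue-2: 235+62 = 297 > 140
  worker-1 sheds 100 req/s to queue-2: 100 each.
    queue-2: 297+100 = 397 > 140
Round 3 — lb-1, queue-2 crash.
  lb-1 sheds 132 req/s: no online neighbours, lost.
  queue-2 sheds 397 req/s: no online neighbours, lost.
No further crashes.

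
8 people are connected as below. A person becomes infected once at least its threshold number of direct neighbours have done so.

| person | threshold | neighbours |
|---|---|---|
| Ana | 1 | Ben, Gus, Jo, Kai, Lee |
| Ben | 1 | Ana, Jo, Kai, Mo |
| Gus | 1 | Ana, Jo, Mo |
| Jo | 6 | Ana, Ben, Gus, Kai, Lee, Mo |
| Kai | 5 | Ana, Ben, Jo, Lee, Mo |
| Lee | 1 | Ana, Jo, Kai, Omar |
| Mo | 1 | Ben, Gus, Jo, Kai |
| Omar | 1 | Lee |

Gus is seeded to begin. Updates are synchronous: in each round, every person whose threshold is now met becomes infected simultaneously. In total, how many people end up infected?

Round 1 — Gus becomes infected (initial).
Round 2 — checking thresholds:
  Ana: 1 of 5 neighbours ≥ 1, becomes infected.
  Jo: 1 of 6 neighbours < 6, not yet.
  Mo: 1 of 4 neighbours ≥ 1, becomes infected.
Round 3 — checking thresholds:
  Ben: 2 of 4 neighbours ≥ 1, becomes infected.
  Jo: 3 of 6 neighbours < 6, not yet.
  Kai: 2 of 5 neighbours < 5, not yet.
  Lee: 1 of 4 neighbours ≥ 1, becomes infected.
Round 4 — checking thresholds:
  Jo: 5 of 6 neighbours < 6, not yet.
  Kai: 4 of 5 neighbours < 5, not yet.
  Omar: 1 of 1 neighbours ≥ 1, becomes infected.
Round 5 — no new infections; cascade stops.

6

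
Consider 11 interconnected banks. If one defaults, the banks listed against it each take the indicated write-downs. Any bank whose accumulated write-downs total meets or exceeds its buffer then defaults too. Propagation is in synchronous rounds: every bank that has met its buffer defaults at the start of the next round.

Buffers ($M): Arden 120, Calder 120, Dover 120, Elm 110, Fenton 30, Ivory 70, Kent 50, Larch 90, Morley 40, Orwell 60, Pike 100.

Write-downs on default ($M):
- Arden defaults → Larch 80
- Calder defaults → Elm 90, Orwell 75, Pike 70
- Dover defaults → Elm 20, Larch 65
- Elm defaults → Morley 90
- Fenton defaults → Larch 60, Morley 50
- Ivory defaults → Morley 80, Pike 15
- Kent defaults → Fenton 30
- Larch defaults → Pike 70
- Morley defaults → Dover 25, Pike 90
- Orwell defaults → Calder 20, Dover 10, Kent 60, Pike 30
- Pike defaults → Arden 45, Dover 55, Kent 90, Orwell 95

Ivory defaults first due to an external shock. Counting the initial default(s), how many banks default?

6

Round 1 — Ivory defaults (initial).
  Morley: +80 → 80 ≥ 40
  Pike: +15 → 15 < 100
Round 2 — Morley defaults.
  Dover: +25 → 25 < 120
  Pike: +90 → 105 ≥ 100
Round 3 — Pike defaults.
  Arden: +45 → 45 < 120
  Dover: +55 → 80 < 120
  Kent: +90 → 90 ≥ 50
  Orwell: +95 → 95 ≥ 60
Round 4 — Kent, Orwell default.
  Calder: +20 → 20 < 120
  Dover: +10 → 90 < 120
  Fenton: +30 → 30 ≥ 30
Round 5 — Fenton defaults.
  Larch: +60 → 60 < 90
No further defaults.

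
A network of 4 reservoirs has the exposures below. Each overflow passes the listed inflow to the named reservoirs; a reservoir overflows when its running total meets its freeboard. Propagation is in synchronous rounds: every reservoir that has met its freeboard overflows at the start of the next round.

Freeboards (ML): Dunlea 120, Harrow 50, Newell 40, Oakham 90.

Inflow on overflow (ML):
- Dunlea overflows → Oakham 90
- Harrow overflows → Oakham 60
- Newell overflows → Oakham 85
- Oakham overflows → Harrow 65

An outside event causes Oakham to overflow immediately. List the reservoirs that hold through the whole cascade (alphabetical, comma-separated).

Round 1 — Oakham overflows (initial).
  Harrow: +65 → 65 ≥ 50
Round 2 — Harrow overflows.
No further overflows.

Dunlea, Newell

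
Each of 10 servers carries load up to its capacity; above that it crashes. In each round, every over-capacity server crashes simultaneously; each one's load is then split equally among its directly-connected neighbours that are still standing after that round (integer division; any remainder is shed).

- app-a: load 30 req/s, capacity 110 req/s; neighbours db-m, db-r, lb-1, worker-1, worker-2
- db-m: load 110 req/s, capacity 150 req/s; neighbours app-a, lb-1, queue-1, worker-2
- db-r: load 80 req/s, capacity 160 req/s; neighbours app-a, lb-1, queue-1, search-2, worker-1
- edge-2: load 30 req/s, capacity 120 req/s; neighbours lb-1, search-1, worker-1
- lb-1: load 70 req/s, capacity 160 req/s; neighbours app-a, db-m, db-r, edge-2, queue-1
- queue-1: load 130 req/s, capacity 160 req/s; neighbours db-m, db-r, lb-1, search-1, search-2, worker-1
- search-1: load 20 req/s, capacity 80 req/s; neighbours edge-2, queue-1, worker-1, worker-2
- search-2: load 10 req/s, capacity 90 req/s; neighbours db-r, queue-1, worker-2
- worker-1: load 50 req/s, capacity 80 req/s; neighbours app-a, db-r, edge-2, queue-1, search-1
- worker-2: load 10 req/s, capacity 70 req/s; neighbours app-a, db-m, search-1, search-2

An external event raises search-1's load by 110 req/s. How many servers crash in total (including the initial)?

Round 1 — search-1 at 130 > 80. search-1 crashes.
  search-1 sheds 130 req/s to edge-2, queue-1, worker-1, worker-2: 32 each (2 lost).
    edge-2: 30+32 = 62 ≤ 120
    queue-1: 130+32 = 162 > 160
    worker-1: 50+32 = 82 > 80
    worker-2: 10+32 = 42 ≤ 70
Round 2 — queue-1, worker-1 crash.
  queue-1 sheds 162 req/s to db-m, db-r, lb-1, search-2: 40 each (2 lost).
    db-m: 110+40 = 150 ≤ 150
    db-r: 80+40 = 120 ≤ 160
    lb-1: 70+40 = 110 ≤ 160
    search-2: 10+40 = 50 ≤ 90
  worker-1 sheds 82 req/s to app-a, db-r, edge-2: 27 each (1 lost).
    app-a: 30+27 = 57 ≤ 110
    db-r: 120+27 = 147 ≤ 160
    edge-2: 62+27 = 89 ≤ 120
No further crashes.

3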